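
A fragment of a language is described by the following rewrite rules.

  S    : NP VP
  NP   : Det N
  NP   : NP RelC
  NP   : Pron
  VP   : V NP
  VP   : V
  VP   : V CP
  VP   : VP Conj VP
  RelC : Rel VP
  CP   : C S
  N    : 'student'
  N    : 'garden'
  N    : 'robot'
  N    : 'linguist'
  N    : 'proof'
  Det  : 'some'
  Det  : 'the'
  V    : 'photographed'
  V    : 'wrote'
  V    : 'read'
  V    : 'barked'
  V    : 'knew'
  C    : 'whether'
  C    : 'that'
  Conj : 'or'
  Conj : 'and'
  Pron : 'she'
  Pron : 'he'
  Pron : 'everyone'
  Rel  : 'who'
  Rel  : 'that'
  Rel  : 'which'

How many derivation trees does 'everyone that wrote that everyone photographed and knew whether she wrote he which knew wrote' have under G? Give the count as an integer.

Two of the 4 distinct bracketings:
[S [NP [NP [Pron everyone]] [RelC [Rel that] [VP [V wrote] [CP [C that] [S [NP [Pron everyone]] [VP [VP [V photographed]] [Conj and] [VP [V knew] [CP [C whether] [S [NP [Pron she]] [VP [V wrote] [NP [NP [Pron he]] [RelC [Rel which] [VP [V knew]]]]]]]]]]]]]] [VP [V wrote]]]
[S [NP [NP [Pron everyone]] [RelC [Rel that] [VP [VP [V wrote] [CP [C that] [S [NP [Pron everyone]] [VP [V photographed]]]]] [Conj and] [VP [V knew] [CP [C whether] [S [NP [Pron she]] [VP [V wrote] [NP [NP [Pron he]] [RelC [Rel which] [VP [V knew]]]]]]]]]]] [VP [V wrote]]]
The trees differ in how a recursive rule is bracketed over the same span.

4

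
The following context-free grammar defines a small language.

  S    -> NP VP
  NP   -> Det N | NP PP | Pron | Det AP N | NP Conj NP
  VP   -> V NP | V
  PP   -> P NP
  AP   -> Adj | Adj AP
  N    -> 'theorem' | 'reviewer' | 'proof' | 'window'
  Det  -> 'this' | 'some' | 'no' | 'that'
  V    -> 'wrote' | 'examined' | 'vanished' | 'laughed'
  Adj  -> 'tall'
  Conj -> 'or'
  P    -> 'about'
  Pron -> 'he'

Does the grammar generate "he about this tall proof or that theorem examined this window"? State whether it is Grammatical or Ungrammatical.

S
  NP
    NP
      Pron: he
    PP
      P: about
      NP
        NP
          Det: this
          AP
            Adj: tall
          N: proof
        Conj: or
        NP
          Det: that
          N: theorem
  VP
    V: examined
    NP
      Det: this
      N: window
Every word is introduced by a lexical rule and the phrasal rules combine the resulting categories into a single S.

Grammatical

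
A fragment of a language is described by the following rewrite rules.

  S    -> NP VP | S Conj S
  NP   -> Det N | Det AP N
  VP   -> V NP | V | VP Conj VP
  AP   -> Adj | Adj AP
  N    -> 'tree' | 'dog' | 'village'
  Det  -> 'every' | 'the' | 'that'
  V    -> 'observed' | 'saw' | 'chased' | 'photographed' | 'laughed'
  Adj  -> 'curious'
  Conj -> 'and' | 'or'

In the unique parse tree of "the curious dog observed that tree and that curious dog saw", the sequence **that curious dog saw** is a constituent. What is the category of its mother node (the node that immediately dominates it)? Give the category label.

[S [S [NP [Det the] [AP [Adj curious]] [N dog]] [VP [V observed] [NP [Det that] [N tree]]]] [Conj and] [S [NP [Det that] [AP [Adj curious]] [N dog]] [VP [V saw]]]]
The span 'that curious dog saw' is the S node built by S → NP VP.
Its mother is the S built by S → S Conj S.

S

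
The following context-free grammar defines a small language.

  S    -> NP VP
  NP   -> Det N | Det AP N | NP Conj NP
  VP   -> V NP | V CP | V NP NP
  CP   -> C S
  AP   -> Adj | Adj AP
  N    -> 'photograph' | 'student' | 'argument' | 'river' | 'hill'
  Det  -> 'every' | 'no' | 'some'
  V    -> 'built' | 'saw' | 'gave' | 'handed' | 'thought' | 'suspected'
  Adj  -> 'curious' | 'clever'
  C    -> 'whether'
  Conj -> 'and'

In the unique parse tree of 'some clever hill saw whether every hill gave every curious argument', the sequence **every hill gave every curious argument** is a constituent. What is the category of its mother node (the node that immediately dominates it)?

S
  NP
    Det: some
    AP
      Adj: clever
    N: hill
  VP
    V: saw
    CP
      C: whether
      S
        NP
          Det: every
          N: hill
        VP
          V: gave
          NP
            Det: every
            AP
              Adj: curious
            N: argument
The span 'every hill gave every curious argument' is the S node built by S → NP VP.
Its mother is the CP built by CP → C S.

CP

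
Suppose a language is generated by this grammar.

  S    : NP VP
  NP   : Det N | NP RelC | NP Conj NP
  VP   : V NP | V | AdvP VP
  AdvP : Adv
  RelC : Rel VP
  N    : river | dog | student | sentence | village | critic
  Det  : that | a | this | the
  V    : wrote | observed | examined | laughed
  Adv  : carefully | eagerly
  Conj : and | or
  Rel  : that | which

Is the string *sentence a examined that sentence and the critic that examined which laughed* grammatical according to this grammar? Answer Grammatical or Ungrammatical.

An N word can never sit immediately before a Det word in any string this grammar generates, so the substring 'sentence a' rules out a derivation.

Ungrammatical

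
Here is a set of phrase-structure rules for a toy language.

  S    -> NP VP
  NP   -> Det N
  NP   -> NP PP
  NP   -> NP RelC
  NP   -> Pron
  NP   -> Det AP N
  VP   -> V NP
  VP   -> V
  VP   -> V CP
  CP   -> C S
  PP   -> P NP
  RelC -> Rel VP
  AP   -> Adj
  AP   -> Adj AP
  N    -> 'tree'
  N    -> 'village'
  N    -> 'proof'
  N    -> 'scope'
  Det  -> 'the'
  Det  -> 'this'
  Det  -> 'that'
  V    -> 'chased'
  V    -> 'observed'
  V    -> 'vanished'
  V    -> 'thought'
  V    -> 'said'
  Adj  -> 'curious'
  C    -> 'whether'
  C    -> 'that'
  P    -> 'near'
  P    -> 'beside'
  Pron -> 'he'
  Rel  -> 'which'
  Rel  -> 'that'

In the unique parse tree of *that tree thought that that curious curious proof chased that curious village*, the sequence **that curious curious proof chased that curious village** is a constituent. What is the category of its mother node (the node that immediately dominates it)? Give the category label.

CP

S
  NP
    Det: that
    N: tree
  VP
    V: thought
    CP
      C: that
      S
        NP
          Det: that
          AP
            Adj: curious
            AP
              Adj: curious
          N: proof
        VP
          V: chased
          NP
            Det: that
            AP
              Adj: curious
            N: village
The span 'that curious curious proof chased that curious village' is the S node built by S → NP VP.
Its mother is the CP built by CP → C S.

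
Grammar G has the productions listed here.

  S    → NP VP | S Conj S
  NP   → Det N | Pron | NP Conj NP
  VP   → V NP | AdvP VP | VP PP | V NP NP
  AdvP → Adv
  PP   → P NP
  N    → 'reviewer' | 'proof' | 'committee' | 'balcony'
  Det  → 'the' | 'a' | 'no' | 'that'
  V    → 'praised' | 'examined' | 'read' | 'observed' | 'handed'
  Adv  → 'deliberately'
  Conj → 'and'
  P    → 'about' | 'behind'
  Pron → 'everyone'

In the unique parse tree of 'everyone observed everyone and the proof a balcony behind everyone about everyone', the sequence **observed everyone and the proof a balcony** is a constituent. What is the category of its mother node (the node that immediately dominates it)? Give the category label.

S
  NP
    Pron: everyone
  VP
    VP
      VP
        V: observed
        NP
          NP
            Pron: everyone
          Conj: and
          NP
            Det: the
            N: proof
        NP
          Det: a
          N: balcony
      PP
        P: behind
        NP
          Pron: everyone
    PP
      P: about
      NP
        Pron: everyone
The span 'observed everyone and the proof a balcony' is the VP node built by VP → V NP NP.
Its mother is the VP built by VP → VP PP.

VP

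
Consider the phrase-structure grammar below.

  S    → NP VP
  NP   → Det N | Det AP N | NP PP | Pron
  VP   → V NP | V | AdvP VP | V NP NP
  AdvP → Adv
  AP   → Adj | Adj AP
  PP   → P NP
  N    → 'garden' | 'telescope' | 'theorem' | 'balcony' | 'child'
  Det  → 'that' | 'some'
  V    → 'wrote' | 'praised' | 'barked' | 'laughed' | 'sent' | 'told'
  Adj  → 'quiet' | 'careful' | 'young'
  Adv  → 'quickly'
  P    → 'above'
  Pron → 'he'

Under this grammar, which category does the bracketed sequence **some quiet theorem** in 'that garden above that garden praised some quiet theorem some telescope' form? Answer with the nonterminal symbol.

NP

[S [NP [NP [Det that] [N garden]] [PP [P above] [NP [Det that] [N garden]]]] [VP [V praised] [NP [Det some] [AP [Adj quiet]] [N theorem]] [NP [Det some] [N telescope]]]]
The span 'some quiet theorem' is the NP node built by NP → Det AP N.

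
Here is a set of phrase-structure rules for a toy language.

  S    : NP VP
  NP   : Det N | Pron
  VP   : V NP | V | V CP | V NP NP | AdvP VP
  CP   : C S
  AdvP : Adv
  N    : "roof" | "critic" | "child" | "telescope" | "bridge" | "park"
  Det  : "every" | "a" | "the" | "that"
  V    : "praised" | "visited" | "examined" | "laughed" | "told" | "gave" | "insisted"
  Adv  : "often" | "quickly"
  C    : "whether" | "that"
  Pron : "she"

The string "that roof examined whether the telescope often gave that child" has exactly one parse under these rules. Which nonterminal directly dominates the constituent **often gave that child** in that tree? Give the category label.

S
  NP
    Det: that
    N: roof
  VP
    V: examined
    CP
      C: whether
      S
        NP
          Det: the
          N: telescope
        VP
          AdvP
            Adv: often
          VP
            V: gave
            NP
              Det: that
              N: child
The span 'often gave that child' is the VP node built by VP → AdvP VP.
Its mother is the S built by S → NP VP.

S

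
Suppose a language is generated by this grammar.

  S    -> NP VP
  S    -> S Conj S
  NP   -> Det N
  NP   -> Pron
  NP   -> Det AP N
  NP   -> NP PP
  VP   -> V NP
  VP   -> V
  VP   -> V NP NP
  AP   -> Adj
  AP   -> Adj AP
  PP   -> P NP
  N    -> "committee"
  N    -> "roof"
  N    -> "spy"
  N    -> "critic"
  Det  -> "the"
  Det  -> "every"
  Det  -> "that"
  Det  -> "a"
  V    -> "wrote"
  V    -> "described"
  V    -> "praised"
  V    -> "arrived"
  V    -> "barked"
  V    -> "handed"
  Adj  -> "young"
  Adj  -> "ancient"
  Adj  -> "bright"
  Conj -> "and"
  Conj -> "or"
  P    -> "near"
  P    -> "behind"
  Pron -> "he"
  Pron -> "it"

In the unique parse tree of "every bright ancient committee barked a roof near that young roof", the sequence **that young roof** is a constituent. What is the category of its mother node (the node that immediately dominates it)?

PP

[S [NP [Det every] [AP [Adj bright] [AP [Adj ancient]]] [N committee]] [VP [V barked] [NP [NP [Det a] [N roof]] [PP [P near] [NP [Det that] [AP [Adj young]] [N roof]]]]]]
The span 'that young roof' is the NP node built by NP → Det AP N.
Its mother is the PP built by PP → P NP.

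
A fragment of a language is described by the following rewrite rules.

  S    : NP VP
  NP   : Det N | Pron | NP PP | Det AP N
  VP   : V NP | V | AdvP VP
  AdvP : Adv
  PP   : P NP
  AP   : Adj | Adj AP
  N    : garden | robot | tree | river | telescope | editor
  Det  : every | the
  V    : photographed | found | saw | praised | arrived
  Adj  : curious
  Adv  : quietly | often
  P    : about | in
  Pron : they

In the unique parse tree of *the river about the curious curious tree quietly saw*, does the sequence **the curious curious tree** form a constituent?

[S [NP [NP [Det the] [N river]] [PP [P about] [NP [Det the] [AP [Adj curious] [AP [Adj curious]]] [N tree]]]] [VP [AdvP [Adv quietly]] [VP [V saw]]]]
The words 'the curious curious tree' are exhaustively dominated by a single NP node (built by NP → Det AP N), so they form a constituent.

Yes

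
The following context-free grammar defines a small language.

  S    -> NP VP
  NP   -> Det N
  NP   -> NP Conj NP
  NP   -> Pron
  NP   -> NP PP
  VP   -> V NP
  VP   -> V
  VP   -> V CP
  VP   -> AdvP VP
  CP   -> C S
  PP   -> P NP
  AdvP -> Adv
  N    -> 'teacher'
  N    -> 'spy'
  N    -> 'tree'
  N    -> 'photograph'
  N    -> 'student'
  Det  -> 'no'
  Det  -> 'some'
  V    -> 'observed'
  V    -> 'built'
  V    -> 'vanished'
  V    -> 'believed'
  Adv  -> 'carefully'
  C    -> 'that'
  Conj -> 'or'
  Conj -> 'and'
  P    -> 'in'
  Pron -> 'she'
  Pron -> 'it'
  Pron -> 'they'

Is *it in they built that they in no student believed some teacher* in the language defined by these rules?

S
  NP
    NP
      Pron: it
    PP
      P: in
      NP
        Pron: they
  VP
    V: built
    CP
      C: that
      S
        NP
          NP
            Pron: they
          PP
            P: in
            NP
              Det: no
              N: student
        VP
          V: believed
          NP
            Det: some
            N: teacher
The bracketing above is licensed at every node by one of the given productions, with S at the root.

Grammatical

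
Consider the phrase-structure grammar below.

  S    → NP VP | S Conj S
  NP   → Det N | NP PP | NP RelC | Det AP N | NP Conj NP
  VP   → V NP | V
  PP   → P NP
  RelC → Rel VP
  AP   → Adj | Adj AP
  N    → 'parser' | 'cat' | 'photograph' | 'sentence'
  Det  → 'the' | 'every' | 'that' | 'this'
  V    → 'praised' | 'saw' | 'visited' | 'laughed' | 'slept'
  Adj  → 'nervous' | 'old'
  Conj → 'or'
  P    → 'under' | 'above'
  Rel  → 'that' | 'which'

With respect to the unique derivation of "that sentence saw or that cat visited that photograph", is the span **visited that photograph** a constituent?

[S [S [NP [Det that] [N sentence]] [VP [V saw]]] [Conj or] [S [NP [Det that] [N cat]] [VP [V visited] [NP [Det that] [N photograph]]]]]
The words 'visited that photograph' are exhaustively dominated by a single VP node (built by VP → V NP), so they form a constituent.

Yes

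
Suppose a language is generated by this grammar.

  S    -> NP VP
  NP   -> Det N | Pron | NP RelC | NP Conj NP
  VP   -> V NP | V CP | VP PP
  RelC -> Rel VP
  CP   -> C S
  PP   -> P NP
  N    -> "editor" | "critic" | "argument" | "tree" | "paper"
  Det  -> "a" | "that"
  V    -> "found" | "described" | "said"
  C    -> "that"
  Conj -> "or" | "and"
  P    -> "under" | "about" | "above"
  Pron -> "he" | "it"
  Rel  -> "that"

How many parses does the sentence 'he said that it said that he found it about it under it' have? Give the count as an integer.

6

Two of the 6 distinct bracketings:
[S [NP [Pron he]] [VP [V said] [CP [C that] [S [NP [Pron it]] [VP [V said] [CP [C that] [S [NP [Pron he]] [VP [VP [VP [V found] [NP [Pron it]]] [PP [P about] [NP [Pron it]]]] [PP [P under] [NP [Pron it]]]]]]]]]]]
[S [NP [Pron he]] [VP [V said] [CP [C that] [S [NP [Pron it]] [VP [VP [V said] [CP [C that] [S [NP [Pron he]] [VP [VP [V found] [NP [Pron it]]] [PP [P about] [NP [Pron it]]]]]]] [PP [P under] [NP [Pron it]]]]]]]]
The trees differ in how a recursive rule is bracketed over the same span.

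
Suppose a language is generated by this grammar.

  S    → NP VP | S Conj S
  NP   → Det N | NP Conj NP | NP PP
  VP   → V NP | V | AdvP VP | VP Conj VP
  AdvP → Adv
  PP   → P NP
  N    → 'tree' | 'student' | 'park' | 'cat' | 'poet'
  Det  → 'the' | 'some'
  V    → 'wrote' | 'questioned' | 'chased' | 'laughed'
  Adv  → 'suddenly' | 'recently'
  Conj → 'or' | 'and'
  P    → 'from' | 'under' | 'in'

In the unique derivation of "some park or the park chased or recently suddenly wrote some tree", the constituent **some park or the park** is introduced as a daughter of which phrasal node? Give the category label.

S
  NP
    NP
      Det: some
      N: park
    Conj: or
    NP
      Det: the
      N: park
  VP
    VP
      V: chased
    Conj: or
    VP
      AdvP
        Adv: recently
      VP
        AdvP
          Adv: suddenly
        VP
          V: wrote
          NP
            Det: some
            N: tree
The span 'some park or the park' is the NP node built by NP → NP Conj NP.
Its mother is the S built by S → NP VP.

S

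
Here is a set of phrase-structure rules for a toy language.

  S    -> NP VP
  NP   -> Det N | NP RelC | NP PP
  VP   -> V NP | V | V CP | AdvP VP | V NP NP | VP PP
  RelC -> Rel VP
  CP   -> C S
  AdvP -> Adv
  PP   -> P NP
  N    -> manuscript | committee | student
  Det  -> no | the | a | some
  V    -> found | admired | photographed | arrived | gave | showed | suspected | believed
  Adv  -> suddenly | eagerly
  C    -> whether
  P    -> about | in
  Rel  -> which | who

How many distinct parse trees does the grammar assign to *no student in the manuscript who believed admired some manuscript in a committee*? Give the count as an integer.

4

Two of the 4 distinct bracketings:
[S [NP [NP [NP [Det no] [N student]] [PP [P in] [NP [Det the] [N manuscript]]]] [RelC [Rel who] [VP [V believed]]]] [VP [V admired] [NP [NP [Det some] [N manuscript]] [PP [P in] [NP [Det a] [N committee]]]]]]
[S [NP [NP [NP [Det no] [N student]] [PP [P in] [NP [Det the] [N manuscript]]]] [RelC [Rel who] [VP [V believed]]]] [VP [VP [V admired] [NP [Det some] [N manuscript]]] [PP [P in] [NP [Det a] [N committee]]]]]
The difference turns on whether VP → VP PP is used at the relevant span, versus an alternative expansion of VP.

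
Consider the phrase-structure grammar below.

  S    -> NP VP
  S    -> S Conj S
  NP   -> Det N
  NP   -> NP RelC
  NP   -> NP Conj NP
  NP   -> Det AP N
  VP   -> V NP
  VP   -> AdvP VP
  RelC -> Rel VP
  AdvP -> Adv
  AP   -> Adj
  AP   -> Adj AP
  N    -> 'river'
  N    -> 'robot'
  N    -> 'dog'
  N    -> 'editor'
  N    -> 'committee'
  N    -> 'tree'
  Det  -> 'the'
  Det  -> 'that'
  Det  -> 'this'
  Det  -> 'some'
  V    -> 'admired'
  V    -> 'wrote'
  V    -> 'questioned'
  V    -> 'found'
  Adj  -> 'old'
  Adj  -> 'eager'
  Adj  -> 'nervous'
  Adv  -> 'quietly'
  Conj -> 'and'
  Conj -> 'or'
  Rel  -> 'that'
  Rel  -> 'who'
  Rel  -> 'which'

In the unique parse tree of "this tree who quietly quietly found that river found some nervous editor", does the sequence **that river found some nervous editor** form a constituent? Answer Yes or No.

[S [NP [NP [Det this] [N tree]] [RelC [Rel who] [VP [AdvP [Adv quietly]] [VP [AdvP [Adv quietly]] [VP [V found] [NP [Det that] [N river]]]]]]] [VP [V found] [NP [Det some] [AP [Adj nervous]] [N editor]]]]
The smallest constituent containing 'that river found some nervous editor' is the S spanning 'this tree who quietly quietly found that river found some nervous editor'; no single node in the tree dominates exactly the given words.

No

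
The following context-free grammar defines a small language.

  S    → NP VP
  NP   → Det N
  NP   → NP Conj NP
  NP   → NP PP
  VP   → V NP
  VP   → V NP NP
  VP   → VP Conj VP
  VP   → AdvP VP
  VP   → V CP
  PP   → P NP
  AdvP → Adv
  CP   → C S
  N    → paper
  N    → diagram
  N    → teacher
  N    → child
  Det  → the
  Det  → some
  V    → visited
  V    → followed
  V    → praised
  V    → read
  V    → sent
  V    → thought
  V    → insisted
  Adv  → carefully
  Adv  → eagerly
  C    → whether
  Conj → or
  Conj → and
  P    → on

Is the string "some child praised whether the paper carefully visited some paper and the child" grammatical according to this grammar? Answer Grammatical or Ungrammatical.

Grammatical

[S [NP [Det some] [N child]] [VP [V praised] [CP [C whether] [S [NP [Det the] [N paper]] [VP [AdvP [Adv carefully]] [VP [V visited] [NP [NP [Det some] [N paper]] [Conj and] [NP [Det the] [N child]]]]]]]]]
Every word is introduced by a lexical rule and the phrasal rules combine the resulting categories into a single S.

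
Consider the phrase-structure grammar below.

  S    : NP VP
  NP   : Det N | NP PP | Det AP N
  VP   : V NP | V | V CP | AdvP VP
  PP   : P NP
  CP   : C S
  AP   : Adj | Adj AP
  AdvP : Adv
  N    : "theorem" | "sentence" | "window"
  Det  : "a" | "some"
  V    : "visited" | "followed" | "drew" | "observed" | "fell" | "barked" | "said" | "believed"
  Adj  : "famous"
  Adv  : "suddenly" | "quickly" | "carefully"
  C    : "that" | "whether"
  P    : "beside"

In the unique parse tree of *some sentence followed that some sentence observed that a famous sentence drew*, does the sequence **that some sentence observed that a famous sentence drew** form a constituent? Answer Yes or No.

[S [NP [Det some] [N sentence]] [VP [V followed] [CP [C that] [S [NP [Det some] [N sentence]] [VP [V observed] [CP [C that] [S [NP [Det a] [AP [Adj famous]] [N sentence]] [VP [V drew]]]]]]]]]
The words 'that some sentence observed that a famous sentence drew' are exhaustively dominated by a single CP node (built by CP → C S), so they form a constituent.

Yes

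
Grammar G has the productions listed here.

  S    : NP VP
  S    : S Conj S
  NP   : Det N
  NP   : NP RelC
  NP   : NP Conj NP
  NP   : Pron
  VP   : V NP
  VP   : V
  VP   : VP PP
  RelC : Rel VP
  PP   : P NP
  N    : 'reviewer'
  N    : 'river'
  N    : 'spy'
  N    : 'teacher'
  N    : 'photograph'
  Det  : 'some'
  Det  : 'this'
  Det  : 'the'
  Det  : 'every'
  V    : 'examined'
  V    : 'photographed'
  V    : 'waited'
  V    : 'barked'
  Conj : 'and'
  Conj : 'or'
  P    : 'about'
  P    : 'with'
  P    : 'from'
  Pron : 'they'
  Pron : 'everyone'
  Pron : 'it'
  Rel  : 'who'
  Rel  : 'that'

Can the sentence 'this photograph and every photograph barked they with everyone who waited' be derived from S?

S
  NP
    NP
      Det: this
      N: photograph
    Conj: and
    NP
      Det: every
      N: photograph
  VP
    VP
      V: barked
      NP
        Pron: they
    PP
      P: with
      NP
        NP
          Pron: everyone
        RelC
          Rel: who
          VP
            V: waited
The bracketing above is licensed at every node by one of the given productions, with S at the root.

Grammatical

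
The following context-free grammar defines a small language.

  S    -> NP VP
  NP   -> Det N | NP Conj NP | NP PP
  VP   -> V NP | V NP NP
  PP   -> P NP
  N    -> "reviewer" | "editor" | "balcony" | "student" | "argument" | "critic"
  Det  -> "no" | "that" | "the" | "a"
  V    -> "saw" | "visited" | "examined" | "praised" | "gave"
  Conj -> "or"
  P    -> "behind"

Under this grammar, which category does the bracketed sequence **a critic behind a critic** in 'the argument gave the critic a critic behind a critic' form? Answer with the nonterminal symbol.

[S [NP [Det the] [N argument]] [VP [V gave] [NP [Det the] [N critic]] [NP [NP [Det a] [N critic]] [PP [P behind] [NP [Det a] [N critic]]]]]]
The span 'a critic behind a critic' is the NP node built by NP → NP PP.

NP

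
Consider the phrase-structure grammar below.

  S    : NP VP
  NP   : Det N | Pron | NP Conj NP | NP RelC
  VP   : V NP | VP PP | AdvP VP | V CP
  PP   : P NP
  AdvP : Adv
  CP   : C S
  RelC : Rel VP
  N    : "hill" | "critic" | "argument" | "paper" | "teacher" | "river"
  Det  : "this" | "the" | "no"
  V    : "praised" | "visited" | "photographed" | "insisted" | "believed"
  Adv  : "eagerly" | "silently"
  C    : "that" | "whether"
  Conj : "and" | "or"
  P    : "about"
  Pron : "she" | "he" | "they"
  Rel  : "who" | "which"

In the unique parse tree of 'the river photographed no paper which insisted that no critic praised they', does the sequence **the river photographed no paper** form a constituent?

No

[S [NP [Det the] [N river]] [VP [V photographed] [NP [NP [Det no] [N paper]] [RelC [Rel which] [VP [V insisted] [CP [C that] [S [NP [Det no] [N critic]] [VP [V praised] [NP [Pron they]]]]]]]]]]
The smallest constituent containing 'the river photographed no paper' is the S spanning 'the river photographed no paper which insisted that no critic praised they'; no single node in the tree dominates exactly the given words.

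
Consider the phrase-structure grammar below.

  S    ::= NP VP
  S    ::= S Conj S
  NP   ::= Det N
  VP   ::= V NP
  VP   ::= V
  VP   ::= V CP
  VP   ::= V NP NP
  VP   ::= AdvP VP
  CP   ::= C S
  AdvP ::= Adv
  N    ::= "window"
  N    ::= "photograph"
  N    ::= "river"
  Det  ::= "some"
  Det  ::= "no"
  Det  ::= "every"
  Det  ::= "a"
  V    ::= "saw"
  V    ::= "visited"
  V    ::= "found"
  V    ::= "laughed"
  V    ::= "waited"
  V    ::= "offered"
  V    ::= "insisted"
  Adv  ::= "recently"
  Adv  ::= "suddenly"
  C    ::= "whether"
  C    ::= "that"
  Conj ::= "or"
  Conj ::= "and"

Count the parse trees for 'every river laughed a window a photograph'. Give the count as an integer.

1

[S [NP [Det every] [N river]] [VP [V laughed] [NP [Det a] [N window]] [NP [Det a] [N photograph]]]]
No rule offers an alternative attachment or grouping for any span, so this is the only derivation.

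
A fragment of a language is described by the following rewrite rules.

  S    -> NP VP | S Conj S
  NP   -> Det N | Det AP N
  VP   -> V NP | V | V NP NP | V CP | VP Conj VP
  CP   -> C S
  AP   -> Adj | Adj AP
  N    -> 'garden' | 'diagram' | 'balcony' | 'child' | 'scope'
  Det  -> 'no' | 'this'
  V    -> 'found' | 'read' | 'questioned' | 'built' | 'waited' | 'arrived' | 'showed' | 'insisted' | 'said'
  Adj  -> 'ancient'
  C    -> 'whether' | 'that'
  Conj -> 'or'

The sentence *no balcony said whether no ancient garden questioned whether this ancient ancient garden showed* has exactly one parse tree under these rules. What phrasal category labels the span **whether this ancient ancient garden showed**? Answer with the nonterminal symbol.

CP

[S [NP [Det no] [N balcony]] [VP [V said] [CP [C whether] [S [NP [Det no] [AP [Adj ancient]] [N garden]] [VP [V questioned] [CP [C whether] [S [NP [Det this] [AP [Adj ancient] [AP [Adj ancient]]] [N garden]] [VP [V showed]]]]]]]]]
The span 'whether this ancient ancient garden showed' is the CP node built by CP → C S.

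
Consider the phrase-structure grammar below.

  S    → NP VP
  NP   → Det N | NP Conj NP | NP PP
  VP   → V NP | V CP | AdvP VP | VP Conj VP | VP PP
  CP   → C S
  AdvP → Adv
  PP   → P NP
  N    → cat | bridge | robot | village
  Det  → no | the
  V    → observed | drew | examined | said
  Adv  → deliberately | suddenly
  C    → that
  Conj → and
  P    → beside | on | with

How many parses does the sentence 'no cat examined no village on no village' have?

The two bracketings:
[S [NP [Det no] [N cat]] [VP [V examined] [NP [NP [Det no] [N village]] [PP [P on] [NP [Det no] [N village]]]]]]
[S [NP [Det no] [N cat]] [VP [VP [V examined] [NP [Det no] [N village]]] [PP [P on] [NP [Det no] [N village]]]]]
The difference turns on whether NP → NP PP is used at the relevant span, versus an alternative expansion of NP.

2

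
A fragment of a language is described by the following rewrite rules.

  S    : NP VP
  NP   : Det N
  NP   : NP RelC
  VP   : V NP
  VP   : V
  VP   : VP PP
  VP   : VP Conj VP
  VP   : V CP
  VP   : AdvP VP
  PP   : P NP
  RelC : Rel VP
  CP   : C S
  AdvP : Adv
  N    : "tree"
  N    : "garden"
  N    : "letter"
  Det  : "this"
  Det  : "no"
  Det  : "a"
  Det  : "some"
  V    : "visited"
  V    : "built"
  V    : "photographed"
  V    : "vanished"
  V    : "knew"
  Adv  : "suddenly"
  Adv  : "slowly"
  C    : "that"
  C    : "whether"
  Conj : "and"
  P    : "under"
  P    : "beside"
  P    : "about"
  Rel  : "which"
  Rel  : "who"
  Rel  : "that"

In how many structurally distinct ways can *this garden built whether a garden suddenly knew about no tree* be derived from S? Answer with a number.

3

Two of the 3 distinct bracketings:
[S [NP [Det this] [N garden]] [VP [VP [V built] [CP [C whether] [S [NP [Det a] [N garden]] [VP [AdvP [Adv suddenly]] [VP [V knew]]]]]] [PP [P about] [NP [Det no] [N tree]]]]]
[S [NP [Det this] [N garden]] [VP [V built] [CP [C whether] [S [NP [Det a] [N garden]] [VP [VP [AdvP [Adv suddenly]] [VP [V knew]]] [PP [P about] [NP [Det no] [N tree]]]]]]]]
The trees differ in how a recursive rule is bracketed over the same span.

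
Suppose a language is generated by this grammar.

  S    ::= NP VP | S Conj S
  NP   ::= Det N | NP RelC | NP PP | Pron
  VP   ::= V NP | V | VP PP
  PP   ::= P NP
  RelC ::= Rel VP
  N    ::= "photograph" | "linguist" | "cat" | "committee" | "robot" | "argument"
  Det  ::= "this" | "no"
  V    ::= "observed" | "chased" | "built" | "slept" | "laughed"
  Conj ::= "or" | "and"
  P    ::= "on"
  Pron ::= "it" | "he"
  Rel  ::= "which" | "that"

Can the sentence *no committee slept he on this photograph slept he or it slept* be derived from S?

For S → NP VP, the only prefix that parses as NP is 'no committee', but the remainder 'slept he on this photograph slept he or it slept' is not a VP under these rules. The alternative S rule S → S Conj S likewise has no satisfying split.

Ungrammatical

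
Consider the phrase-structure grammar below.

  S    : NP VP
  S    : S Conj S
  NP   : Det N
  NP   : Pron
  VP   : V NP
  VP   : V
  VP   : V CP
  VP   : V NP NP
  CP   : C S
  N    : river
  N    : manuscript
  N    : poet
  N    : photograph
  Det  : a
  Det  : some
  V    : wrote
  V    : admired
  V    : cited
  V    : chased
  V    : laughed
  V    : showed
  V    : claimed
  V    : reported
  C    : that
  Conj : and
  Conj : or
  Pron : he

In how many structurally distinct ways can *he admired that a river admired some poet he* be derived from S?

1

[S [NP [Pron he]] [VP [V admired] [CP [C that] [S [NP [Det a] [N river]] [VP [V admired] [NP [Det some] [N poet]] [NP [Pron he]]]]]]]
No rule offers an alternative attachment or grouping for any span, so this is the only derivation.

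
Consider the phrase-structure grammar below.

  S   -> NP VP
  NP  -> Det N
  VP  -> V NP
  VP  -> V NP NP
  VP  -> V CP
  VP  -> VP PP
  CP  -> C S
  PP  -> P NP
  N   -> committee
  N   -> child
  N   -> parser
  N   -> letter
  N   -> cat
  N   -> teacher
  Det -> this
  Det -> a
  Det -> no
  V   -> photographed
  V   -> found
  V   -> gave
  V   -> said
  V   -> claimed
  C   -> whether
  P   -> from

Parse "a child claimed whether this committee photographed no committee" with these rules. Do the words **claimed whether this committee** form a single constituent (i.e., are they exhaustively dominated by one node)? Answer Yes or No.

No

[S [NP [Det a] [N child]] [VP [V claimed] [CP [C whether] [S [NP [Det this] [N committee]] [VP [V photographed] [NP [Det no] [N committee]]]]]]]
The smallest constituent containing 'claimed whether this committee' is the VP spanning 'claimed whether this committee photographed no committee'; no single node in the tree dominates exactly the given words.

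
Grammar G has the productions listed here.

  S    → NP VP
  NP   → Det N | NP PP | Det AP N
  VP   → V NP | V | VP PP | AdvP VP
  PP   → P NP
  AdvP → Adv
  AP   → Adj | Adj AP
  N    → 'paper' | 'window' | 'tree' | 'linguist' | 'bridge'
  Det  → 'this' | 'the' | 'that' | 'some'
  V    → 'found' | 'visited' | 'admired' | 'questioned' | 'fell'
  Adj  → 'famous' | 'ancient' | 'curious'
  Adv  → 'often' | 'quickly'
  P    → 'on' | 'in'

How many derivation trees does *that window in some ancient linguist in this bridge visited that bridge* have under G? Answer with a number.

2

The two bracketings:
[S [NP [NP [Det that] [N window]] [PP [P in] [NP [NP [Det some] [AP [Adj ancient]] [N linguist]] [PP [P in] [NP [Det this] [N bridge]]]]]] [VP [V visited] [NP [Det that] [N bridge]]]]
[S [NP [NP [NP [Det that] [N window]] [PP [P in] [NP [Det some] [AP [Adj ancient]] [N linguist]]]] [PP [P in] [NP [Det this] [N bridge]]]] [VP [V visited] [NP [Det that] [N bridge]]]]
The trees differ in how a recursive rule is bracketed over the same span.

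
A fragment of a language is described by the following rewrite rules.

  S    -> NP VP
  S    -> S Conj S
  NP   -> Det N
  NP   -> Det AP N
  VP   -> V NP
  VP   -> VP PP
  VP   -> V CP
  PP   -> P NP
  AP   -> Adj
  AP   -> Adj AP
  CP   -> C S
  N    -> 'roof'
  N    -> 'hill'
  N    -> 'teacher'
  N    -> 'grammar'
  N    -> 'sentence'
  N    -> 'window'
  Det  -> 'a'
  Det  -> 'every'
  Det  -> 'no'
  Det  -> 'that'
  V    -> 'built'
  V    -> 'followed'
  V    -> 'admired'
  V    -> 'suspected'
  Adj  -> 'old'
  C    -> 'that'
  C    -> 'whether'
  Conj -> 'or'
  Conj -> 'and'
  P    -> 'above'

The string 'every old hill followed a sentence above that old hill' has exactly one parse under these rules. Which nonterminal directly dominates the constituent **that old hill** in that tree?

PP

[S [NP [Det every] [AP [Adj old]] [N hill]] [VP [VP [V followed] [NP [Det a] [N sentence]]] [PP [P above] [NP [Det that] [AP [Adj old]] [N hill]]]]]
The span 'that old hill' is the NP node built by NP → Det AP N.
Its mother is the PP built by PP → P NP.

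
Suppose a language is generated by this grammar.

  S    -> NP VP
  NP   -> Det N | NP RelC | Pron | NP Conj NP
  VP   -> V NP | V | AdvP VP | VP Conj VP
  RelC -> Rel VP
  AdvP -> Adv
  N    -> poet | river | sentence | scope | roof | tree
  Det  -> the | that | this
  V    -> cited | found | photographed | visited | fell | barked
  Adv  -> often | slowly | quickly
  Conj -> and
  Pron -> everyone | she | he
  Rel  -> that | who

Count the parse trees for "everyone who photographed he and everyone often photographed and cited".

4

Two of the 4 distinct bracketings:
[S [NP [NP [Pron everyone]] [RelC [Rel who] [VP [V photographed] [NP [NP [Pron he]] [Conj and] [NP [Pron everyone]]]]]] [VP [AdvP [Adv often]] [VP [VP [V photographed]] [Conj and] [VP [V cited]]]]]
[S [NP [NP [Pron everyone]] [RelC [Rel who] [VP [V photographed] [NP [NP [Pron he]] [Conj and] [NP [Pron everyone]]]]]] [VP [VP [AdvP [Adv often]] [VP [V photographed]]] [Conj and] [VP [V cited]]]]
The trees differ in how a recursive rule is bracketed over the same span.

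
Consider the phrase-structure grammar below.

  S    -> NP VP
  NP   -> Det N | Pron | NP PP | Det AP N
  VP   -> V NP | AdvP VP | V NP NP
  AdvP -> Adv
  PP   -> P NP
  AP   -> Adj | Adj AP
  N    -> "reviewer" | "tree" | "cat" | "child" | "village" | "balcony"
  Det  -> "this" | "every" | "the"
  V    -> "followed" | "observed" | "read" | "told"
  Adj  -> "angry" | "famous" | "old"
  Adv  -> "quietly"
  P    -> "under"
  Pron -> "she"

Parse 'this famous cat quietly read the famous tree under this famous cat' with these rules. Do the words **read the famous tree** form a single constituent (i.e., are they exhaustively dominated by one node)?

No

[S [NP [Det this] [AP [Adj famous]] [N cat]] [VP [AdvP [Adv quietly]] [VP [V read] [NP [NP [Det the] [AP [Adj famous]] [N tree]] [PP [P under] [NP [Det this] [AP [Adj famous]] [N cat]]]]]]]
The smallest constituent containing 'read the famous tree' is the VP spanning 'read the famous tree under this famous cat'; no single node in the tree dominates exactly the given words.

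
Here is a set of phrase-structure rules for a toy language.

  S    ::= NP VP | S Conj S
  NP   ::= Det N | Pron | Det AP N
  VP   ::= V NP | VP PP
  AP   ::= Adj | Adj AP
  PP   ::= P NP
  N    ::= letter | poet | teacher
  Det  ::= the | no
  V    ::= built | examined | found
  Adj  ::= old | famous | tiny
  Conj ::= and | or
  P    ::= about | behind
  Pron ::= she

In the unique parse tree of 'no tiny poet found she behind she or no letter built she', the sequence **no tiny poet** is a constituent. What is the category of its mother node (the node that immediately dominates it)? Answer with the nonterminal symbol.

S

S
  S
    NP
      Det: no
      AP
        Adj: tiny
      N: poet
    VP
      VP
        V: found
        NP
          Pron: she
      PP
        P: behind
        NP
          Pron: she
  Conj: or
  S
    NP
      Det: no
      N: letter
    VP
      V: built
      NP
        Pron: she
The span 'no tiny poet' is the NP node built by NP → Det AP N.
Its mother is the S built by S → NP VP.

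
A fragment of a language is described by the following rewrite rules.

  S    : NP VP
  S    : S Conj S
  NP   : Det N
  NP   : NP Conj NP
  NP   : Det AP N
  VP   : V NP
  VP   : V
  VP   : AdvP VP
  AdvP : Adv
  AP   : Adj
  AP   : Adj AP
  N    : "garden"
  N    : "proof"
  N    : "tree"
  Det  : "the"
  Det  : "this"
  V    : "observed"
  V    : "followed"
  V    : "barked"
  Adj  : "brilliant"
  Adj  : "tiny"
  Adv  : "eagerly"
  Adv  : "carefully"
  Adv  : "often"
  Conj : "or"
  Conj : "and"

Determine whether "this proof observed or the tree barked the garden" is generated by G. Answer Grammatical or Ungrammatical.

[S [S [NP [Det this] [N proof]] [VP [V observed]]] [Conj or] [S [NP [Det the] [N tree]] [VP [V barked] [NP [Det the] [N garden]]]]]
Each bracket corresponds to one application of a listed rule, so the string is derivable from S.

Grammatical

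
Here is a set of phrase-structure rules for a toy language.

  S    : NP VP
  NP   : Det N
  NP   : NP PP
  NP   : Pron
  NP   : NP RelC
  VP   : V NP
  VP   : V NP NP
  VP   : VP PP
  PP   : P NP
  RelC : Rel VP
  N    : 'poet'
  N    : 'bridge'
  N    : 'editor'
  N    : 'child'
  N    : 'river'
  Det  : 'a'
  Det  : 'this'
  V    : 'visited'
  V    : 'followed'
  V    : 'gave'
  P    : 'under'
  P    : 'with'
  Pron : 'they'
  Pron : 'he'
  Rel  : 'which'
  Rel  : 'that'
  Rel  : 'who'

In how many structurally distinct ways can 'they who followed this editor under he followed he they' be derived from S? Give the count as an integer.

3

Two of the 3 distinct bracketings:
[S [NP [NP [NP [Pron they]] [RelC [Rel who] [VP [V followed] [NP [Det this] [N editor]]]]] [PP [P under] [NP [Pron he]]]] [VP [V followed] [NP [Pron he]] [NP [Pron they]]]]
[S [NP [NP [Pron they]] [RelC [Rel who] [VP [V followed] [NP [NP [Det this] [N editor]] [PP [P under] [NP [Pron he]]]]]]] [VP [V followed] [NP [Pron he]] [NP [Pron they]]]]
The trees differ in how a recursive rule is bracketed over the same span.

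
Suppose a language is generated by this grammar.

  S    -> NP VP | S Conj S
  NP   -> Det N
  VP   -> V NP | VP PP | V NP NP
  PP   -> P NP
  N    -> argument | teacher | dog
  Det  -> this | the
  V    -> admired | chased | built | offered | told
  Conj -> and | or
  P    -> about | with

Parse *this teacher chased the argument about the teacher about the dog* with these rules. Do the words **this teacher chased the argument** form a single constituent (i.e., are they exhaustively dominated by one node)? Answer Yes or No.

[S [NP [Det this] [N teacher]] [VP [VP [VP [V chased] [NP [Det the] [N argument]]] [PP [P about] [NP [Det the] [N teacher]]]] [PP [P about] [NP [Det the] [N dog]]]]]
The smallest constituent containing 'this teacher chased the argument' is the S spanning 'this teacher chased the argument about the teacher about the dog'; no single node in the tree dominates exactly the given words.

No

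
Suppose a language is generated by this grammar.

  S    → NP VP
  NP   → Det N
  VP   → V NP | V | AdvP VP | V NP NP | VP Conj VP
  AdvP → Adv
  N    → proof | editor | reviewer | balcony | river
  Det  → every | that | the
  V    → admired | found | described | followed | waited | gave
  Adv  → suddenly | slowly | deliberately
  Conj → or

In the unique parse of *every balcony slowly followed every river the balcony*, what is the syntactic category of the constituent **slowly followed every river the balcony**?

VP

S
  NP
    Det: every
    N: balcony
  VP
    AdvP
      Adv: slowly
    VP
      V: followed
      NP
        Det: every
        N: river
      NP
        Det: the
        N: balcony
The span 'slowly followed every river the balcony' is the VP node built by VP → AdvP VP.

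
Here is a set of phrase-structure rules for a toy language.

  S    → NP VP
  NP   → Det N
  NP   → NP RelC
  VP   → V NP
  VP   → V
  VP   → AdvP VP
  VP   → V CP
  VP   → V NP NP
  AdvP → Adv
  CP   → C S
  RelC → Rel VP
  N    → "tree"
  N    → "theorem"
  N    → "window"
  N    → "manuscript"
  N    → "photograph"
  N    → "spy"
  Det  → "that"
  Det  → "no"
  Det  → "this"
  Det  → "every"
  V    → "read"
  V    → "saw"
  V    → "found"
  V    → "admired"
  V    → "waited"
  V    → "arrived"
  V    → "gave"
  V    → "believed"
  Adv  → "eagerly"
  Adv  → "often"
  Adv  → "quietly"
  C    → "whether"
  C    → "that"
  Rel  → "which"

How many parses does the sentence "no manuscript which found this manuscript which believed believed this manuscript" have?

2

The two bracketings:
[S [NP [NP [Det no] [N manuscript]] [RelC [Rel which] [VP [V found] [NP [NP [Det this] [N manuscript]] [RelC [Rel which] [VP [V believed]]]]]]] [VP [V believed] [NP [Det this] [N manuscript]]]]
[S [NP [NP [NP [Det no] [N manuscript]] [RelC [Rel which] [VP [V found] [NP [Det this] [N manuscript]]]]] [RelC [Rel which] [VP [V believed]]]] [VP [V believed] [NP [Det this] [N manuscript]]]]
The trees differ in how a recursive rule is bracketed over the same span.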